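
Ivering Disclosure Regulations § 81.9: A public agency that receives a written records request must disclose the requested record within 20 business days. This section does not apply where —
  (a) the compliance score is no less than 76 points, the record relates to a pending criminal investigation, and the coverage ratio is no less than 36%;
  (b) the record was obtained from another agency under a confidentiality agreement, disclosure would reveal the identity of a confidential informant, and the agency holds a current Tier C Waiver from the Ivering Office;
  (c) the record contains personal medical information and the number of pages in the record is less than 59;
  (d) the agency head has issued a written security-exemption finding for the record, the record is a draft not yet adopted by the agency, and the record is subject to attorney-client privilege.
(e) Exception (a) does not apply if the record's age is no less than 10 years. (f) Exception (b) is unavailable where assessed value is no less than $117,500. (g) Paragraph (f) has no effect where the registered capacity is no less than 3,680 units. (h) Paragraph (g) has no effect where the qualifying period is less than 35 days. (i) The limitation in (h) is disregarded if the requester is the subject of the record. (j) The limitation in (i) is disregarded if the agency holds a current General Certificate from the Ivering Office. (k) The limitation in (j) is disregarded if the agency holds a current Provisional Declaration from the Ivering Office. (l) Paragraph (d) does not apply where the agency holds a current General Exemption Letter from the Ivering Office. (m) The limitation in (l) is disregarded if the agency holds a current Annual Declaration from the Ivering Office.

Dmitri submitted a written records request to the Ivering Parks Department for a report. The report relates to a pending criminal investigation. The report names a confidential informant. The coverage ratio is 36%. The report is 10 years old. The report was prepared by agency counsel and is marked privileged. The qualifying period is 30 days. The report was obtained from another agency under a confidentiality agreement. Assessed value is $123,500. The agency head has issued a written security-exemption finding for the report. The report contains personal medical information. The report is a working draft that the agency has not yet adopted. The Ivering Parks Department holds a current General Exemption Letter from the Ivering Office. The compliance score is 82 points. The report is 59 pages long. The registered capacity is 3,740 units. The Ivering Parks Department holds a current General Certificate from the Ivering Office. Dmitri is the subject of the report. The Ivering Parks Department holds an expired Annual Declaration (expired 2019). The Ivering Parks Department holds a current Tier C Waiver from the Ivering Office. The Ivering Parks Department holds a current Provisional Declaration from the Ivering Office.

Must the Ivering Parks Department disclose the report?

No — exception (b) applies; the Ivering Parks Department is not required to disclose the report.

All of (a)'s requirements are met (the compliance score is 82 points, meeting the 76 points threshold; the report relates to a pending investigation; the coverage ratio is 36%, meeting the 36% threshold). But: (e) is triggered — the record's age is 10 years, meeting the 10 years threshold. So (a) is unavailable.
Exception (b)'s conditions are all satisfied: the report was obtained under a confidentiality agreement; the report names a confidential informant; a current Tier C Waiver is held. Applying paragraphs (f)–(k): (f) would limit (b) — assessed value is $123,500, meeting the $117,500 threshold — but (g) sets (f) aside: (g) operates — the registered capacity is 3,740 units, meeting the 3,680 units threshold. (h) would limit (g) — the qualifying period is 30 days, less than the 35 days limit — but (i) sets (h) aside: (i) operates against (h): Dmitri is the subject of the report. (j) would limit (i) — a current General Certificate is held — but (k) sets (j) aside: (k) is triggered — a current Provisional Declaration is held. So (b) applies.
Exception (c) requires that the number of pages in the record is less than 59; but the number of pages in the record is 59, not less than 59, so (c) is unavailable.
All of (d)'s requirements are met (a written security-exemption finding has been issued; the report is an unadopted draft; the report is privileged). But: (l) operates — a current General Exemption Letter is held. (m), which would lift (l), is not triggered — no current Annual Declaration is held. So (d) is unavailable.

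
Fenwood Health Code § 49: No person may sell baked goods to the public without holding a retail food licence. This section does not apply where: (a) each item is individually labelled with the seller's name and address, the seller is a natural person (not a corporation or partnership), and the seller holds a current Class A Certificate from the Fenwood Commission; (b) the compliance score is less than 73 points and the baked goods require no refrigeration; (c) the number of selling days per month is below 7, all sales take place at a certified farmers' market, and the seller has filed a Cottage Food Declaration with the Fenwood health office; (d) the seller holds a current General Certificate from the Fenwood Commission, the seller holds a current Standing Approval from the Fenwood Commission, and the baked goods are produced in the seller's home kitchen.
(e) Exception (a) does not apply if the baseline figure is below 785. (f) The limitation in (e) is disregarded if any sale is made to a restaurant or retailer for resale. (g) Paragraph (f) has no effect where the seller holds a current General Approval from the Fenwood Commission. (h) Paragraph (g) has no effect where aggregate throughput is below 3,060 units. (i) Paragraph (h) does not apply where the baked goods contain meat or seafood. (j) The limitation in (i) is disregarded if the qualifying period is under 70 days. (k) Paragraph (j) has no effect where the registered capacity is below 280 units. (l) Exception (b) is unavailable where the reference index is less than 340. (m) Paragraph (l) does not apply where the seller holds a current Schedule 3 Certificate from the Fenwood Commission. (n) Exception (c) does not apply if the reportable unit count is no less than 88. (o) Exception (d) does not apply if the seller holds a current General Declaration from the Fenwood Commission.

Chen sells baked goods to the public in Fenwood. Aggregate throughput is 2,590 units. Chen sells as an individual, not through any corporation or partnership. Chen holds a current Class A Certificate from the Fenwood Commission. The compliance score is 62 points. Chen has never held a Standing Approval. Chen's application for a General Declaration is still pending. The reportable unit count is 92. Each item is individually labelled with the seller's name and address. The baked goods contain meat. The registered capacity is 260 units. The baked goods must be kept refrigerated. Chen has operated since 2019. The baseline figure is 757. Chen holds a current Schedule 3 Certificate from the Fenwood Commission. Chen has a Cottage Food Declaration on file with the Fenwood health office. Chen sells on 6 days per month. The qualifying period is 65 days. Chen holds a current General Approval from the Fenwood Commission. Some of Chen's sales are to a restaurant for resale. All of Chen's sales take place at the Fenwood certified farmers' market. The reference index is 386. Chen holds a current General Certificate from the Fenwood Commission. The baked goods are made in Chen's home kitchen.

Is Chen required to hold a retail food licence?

Exception (a) is satisfied on its face — items are individually labelled; the seller is a natural person; a current Class A Certificate is held. But: (e) operates against (a): the baseline figure is 757, below the 785 limit. (f) would limit (e) — some sales are to a restaurant for resale — but (g) sets (f) aside: (g) operates against (f): a current General Approval is held. (h) would limit (g) — aggregate throughput is 2,590 units, below the 3,060 units limit — but (i) sets (h) aside: (i) operates — the baked goods contain meat. (j) would limit (i) — the qualifying period is 65 days, under the 70 days limit — but (k) sets (j) aside: (k) operates against (j): the registered capacity is 260 units, below the 280 units limit. So (a) is unavailable.
Exception (b) fails — the baked goods require refrigeration.
Exception (c): the number of selling days per month is 6, below the 7 limit; all sales are at a certified farmers' market; a Cottage Food Declaration is on file — every condition holds. Turning to paragraph (n): (n) applies — the reportable unit count is 92, meeting the 88 threshold. Exception (c) does not apply.
Exception (d) fails — there is no Standing Approval in force.
No exception is made out. Chen falls within the general rule.

Yes — Chen must hold a retail food licence.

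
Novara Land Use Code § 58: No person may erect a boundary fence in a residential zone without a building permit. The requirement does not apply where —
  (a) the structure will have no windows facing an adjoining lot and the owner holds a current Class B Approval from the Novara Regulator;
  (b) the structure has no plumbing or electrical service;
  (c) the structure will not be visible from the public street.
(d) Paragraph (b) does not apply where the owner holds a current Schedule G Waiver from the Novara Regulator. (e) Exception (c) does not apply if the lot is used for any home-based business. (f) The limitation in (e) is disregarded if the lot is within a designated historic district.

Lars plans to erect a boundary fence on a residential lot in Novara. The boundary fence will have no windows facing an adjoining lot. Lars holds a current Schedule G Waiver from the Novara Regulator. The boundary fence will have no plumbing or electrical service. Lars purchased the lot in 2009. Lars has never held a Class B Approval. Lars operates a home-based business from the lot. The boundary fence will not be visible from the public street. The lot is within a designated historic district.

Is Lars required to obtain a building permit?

No — exception (c) applies; Lars does not need a building permit.

Exception (a) fails — the Class B Approval is not current.
Exception (b)'s conditions are all satisfied: there is no plumbing or electrical service. Turning to paragraph (d): (d) applies — a current Schedule G Waiver is held. (b) is therefore removed.
Exception (c): the structure will not be visible from the street — every condition holds. Considering the limiting provisions: (e) would limit (c) — a home-based business operates on the lot — but (f) sets (e) aside: (f) is triggered — the lot is in a historic district. Exception (c) stands.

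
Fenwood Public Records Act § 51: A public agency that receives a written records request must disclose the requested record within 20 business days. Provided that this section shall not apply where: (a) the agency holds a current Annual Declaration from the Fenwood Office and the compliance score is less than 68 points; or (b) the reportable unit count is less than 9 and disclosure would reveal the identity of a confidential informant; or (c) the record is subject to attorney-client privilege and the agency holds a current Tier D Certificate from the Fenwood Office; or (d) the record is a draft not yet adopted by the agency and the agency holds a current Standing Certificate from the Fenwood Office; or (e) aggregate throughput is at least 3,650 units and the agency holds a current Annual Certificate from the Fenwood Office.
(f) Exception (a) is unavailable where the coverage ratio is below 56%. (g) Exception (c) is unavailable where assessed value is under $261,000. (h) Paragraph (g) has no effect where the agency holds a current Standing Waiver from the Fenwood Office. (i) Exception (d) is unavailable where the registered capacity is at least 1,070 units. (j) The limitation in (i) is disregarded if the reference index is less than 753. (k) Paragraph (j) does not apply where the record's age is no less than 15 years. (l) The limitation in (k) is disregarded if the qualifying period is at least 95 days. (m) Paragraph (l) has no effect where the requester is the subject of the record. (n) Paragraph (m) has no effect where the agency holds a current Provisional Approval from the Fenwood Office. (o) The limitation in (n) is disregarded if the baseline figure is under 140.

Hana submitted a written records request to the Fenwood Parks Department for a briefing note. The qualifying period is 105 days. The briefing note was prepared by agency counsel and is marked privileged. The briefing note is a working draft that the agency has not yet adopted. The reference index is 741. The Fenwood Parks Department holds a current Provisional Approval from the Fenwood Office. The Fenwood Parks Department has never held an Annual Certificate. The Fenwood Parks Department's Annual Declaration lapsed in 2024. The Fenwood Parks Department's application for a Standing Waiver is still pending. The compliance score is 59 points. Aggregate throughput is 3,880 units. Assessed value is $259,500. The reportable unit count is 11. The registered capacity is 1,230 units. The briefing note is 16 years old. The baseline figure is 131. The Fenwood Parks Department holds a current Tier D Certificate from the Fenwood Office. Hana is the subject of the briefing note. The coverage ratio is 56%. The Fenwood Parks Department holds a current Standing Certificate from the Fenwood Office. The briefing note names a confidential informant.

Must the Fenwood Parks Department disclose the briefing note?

Exception (a) fails — there is no Annual Declaration in force.
Exception (b) requires that the reportable unit count is less than 9; but the reportable unit count is 11, not less than 9, so (b) is unavailable.
Exception (c) is satisfied on its face — the briefing note is privileged; a current Tier D Certificate is held. Turning to paragraphs (g)–(h): (g) operates against (c): assessed value is $259,500, under the $261,000 limit. (h) is inapplicable (the Standing Waiver is not current), so (g) stands. Exception (c) does not apply.
Exception (d)'s conditions are all satisfied: the briefing note is an unadopted draft; a current Standing Certificate is held. However, paragraphs (i)–(o) must be considered: (i) operates against (d): the registered capacity is 1,230 units, meeting the 1,070 units threshold. (j) would limit (i) — the reference index is 741, less than the 753 limit — but (k) sets (j) aside: (k) applies — the record's age is 16 years, meeting the 15 years threshold. (l) is triggered (the qualifying period is 105 days, meeting the 95 days threshold), but is displaced by (m): (m) operates — Hana is the subject of the briefing note. (n) operates (a current Provisional Approval is held), but is overridden by (o): (o) operates against (n): the baseline figure is 131, under the 140 limit. Exception (d) does not apply.
Exception (e) fails — the Annual Certificate is not current.
No exception applies. The general rule governs.

Yes — the Fenwood Parks Department must disclose the briefing note.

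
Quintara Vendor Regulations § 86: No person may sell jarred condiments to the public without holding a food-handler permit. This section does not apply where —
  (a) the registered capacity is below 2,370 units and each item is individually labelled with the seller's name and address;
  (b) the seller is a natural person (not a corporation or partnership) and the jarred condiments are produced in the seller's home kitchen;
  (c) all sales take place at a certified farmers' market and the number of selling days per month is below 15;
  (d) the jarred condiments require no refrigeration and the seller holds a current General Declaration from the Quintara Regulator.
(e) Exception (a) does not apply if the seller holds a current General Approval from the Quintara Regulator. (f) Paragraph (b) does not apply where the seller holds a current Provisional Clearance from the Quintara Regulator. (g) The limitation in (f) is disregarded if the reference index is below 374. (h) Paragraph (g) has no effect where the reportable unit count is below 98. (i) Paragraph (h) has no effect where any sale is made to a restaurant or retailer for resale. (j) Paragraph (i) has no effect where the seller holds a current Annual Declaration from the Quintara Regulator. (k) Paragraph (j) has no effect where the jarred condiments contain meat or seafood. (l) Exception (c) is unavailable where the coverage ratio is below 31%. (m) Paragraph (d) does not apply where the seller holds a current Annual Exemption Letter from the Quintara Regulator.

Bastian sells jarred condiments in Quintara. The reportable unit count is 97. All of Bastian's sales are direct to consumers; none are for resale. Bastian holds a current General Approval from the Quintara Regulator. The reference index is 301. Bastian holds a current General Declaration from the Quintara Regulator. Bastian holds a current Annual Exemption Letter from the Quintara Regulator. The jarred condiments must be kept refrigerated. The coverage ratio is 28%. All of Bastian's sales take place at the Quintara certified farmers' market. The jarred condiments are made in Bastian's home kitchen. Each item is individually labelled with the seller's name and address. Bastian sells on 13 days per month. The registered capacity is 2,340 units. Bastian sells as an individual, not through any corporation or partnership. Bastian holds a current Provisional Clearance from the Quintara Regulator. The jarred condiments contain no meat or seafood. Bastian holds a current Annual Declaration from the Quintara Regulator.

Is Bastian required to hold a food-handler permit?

Yes — Bastian must hold a food-handler permit.

Exception (a) is satisfied on its face — the registered capacity is 2,340 units, below the 2,370 units limit; items are individually labelled. Turning to paragraph (e): (e) is engaged — a current General Approval is held. (a) is therefore removed.
Exception (b)'s conditions are all satisfied: the seller is a natural person; the jarred condiments are home-kitchen produced. But: (f) is triggered — a current Provisional Clearance is held. (g) would limit (f) — the reference index is 301, below the 374 limit — but (h) sets (g) aside: (h) operates — the reportable unit count is 97, below the 98 limit. (i) is not triggered (no sales are for resale), so (h) stands. (b) is therefore removed.
Exception (c)'s conditions are all satisfied: all sales are at a certified farmers' market; the number of selling days per month is 13, below the 15 limit. However, paragraph (l) must be considered: (l) is engaged — the coverage ratio is 28%, below the 31% limit. (c) is therefore removed.
Exception (d) requires that the jarred condiments require no refrigeration; but the jarred condiments require refrigeration, so (d) is unavailable.
No exception displaces § 86.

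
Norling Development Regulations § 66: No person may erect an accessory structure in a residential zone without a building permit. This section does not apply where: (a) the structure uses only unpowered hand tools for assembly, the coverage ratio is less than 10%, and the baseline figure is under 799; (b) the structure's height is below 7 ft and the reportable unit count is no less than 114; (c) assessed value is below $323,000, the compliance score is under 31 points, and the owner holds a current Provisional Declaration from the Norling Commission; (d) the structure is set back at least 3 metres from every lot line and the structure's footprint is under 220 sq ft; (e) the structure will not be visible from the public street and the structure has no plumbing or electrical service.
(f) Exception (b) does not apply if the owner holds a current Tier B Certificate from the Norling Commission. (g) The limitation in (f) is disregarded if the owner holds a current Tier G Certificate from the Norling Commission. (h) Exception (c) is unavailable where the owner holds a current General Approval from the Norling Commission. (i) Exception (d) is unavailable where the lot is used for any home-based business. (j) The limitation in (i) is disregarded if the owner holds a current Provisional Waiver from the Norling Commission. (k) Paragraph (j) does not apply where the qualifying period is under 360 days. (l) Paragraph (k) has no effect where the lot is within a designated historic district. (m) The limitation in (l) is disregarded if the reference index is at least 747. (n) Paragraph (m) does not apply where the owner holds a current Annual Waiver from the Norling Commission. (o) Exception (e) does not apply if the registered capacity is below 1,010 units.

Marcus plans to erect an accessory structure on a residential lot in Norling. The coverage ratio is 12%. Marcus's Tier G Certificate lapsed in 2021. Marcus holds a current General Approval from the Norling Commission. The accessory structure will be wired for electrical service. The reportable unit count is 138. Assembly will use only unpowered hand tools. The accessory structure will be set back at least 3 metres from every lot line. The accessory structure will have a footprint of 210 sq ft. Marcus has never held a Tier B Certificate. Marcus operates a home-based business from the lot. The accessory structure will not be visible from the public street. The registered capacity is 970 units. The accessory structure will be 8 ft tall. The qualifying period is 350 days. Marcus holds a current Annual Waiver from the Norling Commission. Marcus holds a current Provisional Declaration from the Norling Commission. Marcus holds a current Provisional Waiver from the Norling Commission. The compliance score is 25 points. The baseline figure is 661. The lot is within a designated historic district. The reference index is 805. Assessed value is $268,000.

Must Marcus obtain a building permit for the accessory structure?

Exception (a) fails — the coverage ratio is 12%, not less than 10%.
Exception (b) fails — the structure's height is 8 ft, not below 7 ft.
Exception (c): assessed value is $268,000, below the $323,000 limit; the compliance score is 25 points, under the 31 points limit; a current Provisional Declaration is held — every condition holds. Turning to paragraph (h): (h) operates against (c): a current General Approval is held. (c) is therefore removed.
All of (d)'s requirements are met (the setback is at least 3 m on every side; the structure's footprint is 210 sq ft, under the 220 sq ft limit). Under paragraphs (i)–(n): (i) would limit (d) — a home-based business operates on the lot — but (j) sets (i) aside: (j) applies — a current Provisional Waiver is held. (k) is engaged (the qualifying period is 350 days, under the 360 days limit), but is overridden by (l): (l) applies — the lot is in a historic district. (m) is engaged (the reference index is 805, meeting the 747 threshold), but is set aside by (n): (n) operates against (m): a current Annual Waiver is held. So (d) applies.
Exception (e) does not apply: electrical service is planned.

No — exception (d) applies; Marcus does not need a building permit.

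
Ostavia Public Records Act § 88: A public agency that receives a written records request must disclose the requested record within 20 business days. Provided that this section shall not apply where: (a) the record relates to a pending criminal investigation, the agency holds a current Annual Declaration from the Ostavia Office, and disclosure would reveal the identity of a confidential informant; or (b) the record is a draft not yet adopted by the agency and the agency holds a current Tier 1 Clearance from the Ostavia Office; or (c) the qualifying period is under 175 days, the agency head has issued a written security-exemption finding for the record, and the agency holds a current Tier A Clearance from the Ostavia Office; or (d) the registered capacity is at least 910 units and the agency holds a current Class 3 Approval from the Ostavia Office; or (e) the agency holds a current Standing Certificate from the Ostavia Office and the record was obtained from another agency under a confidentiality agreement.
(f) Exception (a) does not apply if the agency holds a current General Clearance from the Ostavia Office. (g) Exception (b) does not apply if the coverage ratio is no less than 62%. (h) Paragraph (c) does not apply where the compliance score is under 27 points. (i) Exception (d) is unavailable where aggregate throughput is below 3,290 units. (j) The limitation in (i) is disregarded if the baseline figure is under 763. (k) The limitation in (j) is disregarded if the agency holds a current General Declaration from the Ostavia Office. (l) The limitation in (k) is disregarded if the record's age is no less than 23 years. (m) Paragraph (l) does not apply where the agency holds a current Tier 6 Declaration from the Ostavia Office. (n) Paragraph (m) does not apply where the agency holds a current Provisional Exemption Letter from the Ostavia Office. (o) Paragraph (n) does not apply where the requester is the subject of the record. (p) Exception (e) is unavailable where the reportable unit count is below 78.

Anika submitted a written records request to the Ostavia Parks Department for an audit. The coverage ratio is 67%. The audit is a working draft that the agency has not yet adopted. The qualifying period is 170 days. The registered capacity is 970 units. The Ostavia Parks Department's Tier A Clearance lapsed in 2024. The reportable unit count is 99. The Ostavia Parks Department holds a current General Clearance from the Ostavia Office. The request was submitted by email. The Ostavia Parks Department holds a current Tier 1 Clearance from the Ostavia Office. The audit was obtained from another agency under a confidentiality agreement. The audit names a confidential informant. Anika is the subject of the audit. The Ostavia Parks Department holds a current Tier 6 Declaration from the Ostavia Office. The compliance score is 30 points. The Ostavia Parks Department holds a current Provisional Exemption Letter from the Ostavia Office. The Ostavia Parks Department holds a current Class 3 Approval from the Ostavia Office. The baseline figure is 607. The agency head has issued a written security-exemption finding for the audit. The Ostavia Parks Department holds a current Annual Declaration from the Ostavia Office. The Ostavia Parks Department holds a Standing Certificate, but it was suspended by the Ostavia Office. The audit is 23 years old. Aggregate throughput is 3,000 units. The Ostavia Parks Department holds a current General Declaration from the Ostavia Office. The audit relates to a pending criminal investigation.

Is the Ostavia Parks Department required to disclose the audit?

Yes — the Ostavia Parks Department must disclose the audit.

Exception (a) is satisfied on its face — the audit relates to a pending investigation; a current Annual Declaration is held; the audit names a confidential informant. But: (f) operates against (a): a current General Clearance is held. Exception (a) does not apply.
Exception (b): the audit is an unadopted draft; a current Tier 1 Clearance is held — every condition holds. But applying paragraph (g): (g) operates against (b): the coverage ratio is 67%, meeting the 62% threshold. So (b) is unavailable.
Exception (c) does not apply: the Tier A Clearance is not current.
Exception (d)'s conditions are all satisfied: the registered capacity is 970 units, meeting the 910 units threshold; a current Class 3 Approval is held. But: (i) is triggered — aggregate throughput is 3,000 units, below the 3,290 units limit. (j) operates (the baseline figure is 607, under the 763 limit), but is overridden by (k): (k) operates — a current General Declaration is held. (l) would limit (k) — the record's age is 23 years, meeting the 23 years threshold — but (m) sets (l) aside: (m) is engaged — a current Tier 6 Declaration is held. (n) is engaged (a current Provisional Exemption Letter is held), but is set aside by (o): (o) operates against (n): Anika is the subject of the audit. (d) is therefore removed.
Exception (e) does not apply: there is no Standing Certificate in force.
No exception applies. The general rule governs.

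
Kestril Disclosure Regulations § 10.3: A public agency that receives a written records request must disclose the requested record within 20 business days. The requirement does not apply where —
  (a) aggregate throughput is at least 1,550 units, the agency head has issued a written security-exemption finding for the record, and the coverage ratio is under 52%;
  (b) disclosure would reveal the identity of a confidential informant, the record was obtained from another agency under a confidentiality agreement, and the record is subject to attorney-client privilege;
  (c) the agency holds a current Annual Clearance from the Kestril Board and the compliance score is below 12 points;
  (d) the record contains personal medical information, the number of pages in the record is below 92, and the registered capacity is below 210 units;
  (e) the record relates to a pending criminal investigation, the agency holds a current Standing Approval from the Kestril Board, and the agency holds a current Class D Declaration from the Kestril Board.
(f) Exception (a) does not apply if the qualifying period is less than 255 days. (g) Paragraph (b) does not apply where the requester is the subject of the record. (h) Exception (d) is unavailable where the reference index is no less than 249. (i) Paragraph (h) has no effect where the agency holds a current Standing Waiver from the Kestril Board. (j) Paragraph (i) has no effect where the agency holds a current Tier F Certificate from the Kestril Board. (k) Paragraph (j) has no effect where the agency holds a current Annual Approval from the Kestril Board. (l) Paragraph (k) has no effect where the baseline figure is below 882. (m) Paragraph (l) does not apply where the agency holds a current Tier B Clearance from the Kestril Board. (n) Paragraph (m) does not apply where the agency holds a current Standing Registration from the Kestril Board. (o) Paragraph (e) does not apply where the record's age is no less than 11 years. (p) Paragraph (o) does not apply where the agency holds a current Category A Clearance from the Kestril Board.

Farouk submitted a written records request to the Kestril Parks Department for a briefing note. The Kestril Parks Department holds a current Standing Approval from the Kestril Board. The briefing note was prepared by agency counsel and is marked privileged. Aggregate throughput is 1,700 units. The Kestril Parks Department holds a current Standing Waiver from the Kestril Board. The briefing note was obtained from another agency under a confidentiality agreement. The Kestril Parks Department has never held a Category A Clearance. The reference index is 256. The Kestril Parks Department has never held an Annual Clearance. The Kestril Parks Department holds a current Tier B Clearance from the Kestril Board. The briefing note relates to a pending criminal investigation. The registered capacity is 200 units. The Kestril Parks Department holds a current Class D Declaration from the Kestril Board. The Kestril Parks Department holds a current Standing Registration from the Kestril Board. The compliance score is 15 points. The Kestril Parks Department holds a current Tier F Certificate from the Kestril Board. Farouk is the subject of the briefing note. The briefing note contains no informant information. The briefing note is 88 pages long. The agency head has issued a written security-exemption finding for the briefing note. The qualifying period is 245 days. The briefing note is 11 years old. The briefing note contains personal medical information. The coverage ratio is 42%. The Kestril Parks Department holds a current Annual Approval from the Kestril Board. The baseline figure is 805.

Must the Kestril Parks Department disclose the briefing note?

Yes — the Kestril Parks Department must disclose the briefing note.

All of (a)'s requirements are met (aggregate throughput is 1,700 units, meeting the 1,550 units threshold; a written security-exemption finding has been issued; the coverage ratio is 42%, under the 52% limit). But: (f) operates against (a): the qualifying period is 245 days, less than the 255 days limit. (a) is therefore removed.
Exception (b) requires that disclosure would reveal the identity of a confidential informant; but the briefing note contains no informant information, so (b) is unavailable.
Exception (c) does not apply: the Annual Clearance is not current.
Exception (d): the briefing note contains personal medical information; the number of pages in the record is 88, below the 92 limit; the registered capacity is 200 units, below the 210 units limit — every condition holds. But: (h) operates against (d): the reference index is 256, meeting the 249 threshold. (i) would limit (h) — a current Standing Waiver is held — but (j) sets (i) aside: (j) is triggered — a current Tier F Certificate is held. (k) would limit (j) — a current Annual Approval is held — but (l) sets (k) aside: (l) operates against (k): the baseline figure is 805, below the 882 limit. (m) is engaged (a current Tier B Clearance is held), but yields to (n): (n) operates — a current Standing Registration is held. (d) is therefore removed.
Exception (e) is satisfied on its face — the briefing note relates to a pending investigation; a current Standing Approval is held; a current Class D Declaration is held. However, paragraphs (o)–(p) must be considered: (o) is engaged — the record's age is 11 years, meeting the 11 years threshold. (p) does not operate here (no current Category A Clearance is held), so (o) stands. (e) is therefore removed.
No exception displaces § 10.3.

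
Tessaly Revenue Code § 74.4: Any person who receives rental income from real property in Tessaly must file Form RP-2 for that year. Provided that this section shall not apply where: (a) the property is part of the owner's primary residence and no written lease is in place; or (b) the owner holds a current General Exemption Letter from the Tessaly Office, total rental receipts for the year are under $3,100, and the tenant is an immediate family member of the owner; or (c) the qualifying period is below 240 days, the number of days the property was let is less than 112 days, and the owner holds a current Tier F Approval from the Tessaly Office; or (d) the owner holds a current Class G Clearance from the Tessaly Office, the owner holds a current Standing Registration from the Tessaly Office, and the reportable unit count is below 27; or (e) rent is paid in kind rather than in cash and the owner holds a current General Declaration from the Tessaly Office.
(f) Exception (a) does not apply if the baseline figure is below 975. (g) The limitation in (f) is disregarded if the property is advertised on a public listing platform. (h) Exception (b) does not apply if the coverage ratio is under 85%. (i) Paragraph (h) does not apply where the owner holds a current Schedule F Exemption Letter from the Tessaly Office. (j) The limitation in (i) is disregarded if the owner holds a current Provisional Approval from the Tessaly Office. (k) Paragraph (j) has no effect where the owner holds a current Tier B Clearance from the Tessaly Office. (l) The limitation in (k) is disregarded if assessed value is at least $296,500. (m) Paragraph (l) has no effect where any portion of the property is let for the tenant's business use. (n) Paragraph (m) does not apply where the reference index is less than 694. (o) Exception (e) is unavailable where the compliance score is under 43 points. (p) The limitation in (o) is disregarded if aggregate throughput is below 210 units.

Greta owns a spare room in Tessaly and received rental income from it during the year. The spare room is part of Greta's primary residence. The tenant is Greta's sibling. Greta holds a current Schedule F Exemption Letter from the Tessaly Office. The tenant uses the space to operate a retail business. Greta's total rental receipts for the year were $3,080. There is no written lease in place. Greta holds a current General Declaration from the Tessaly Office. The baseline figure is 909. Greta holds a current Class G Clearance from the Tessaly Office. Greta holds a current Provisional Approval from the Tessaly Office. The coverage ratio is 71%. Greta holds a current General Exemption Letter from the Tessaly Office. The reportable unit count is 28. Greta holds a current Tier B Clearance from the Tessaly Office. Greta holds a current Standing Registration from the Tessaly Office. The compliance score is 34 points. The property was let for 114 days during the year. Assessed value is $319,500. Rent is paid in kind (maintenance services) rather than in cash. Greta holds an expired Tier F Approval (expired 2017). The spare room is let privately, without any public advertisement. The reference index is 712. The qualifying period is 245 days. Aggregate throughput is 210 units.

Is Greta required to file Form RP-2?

Exception (a) is satisfied on its face — the spare room is part of the primary residence; there is no written lease. Turning to paragraphs (f)–(g): (f) operates against (a): the baseline figure is 909, below the 975 limit. (g), which would lift (f), is not engaged — the property is let privately without advertisement. So (a) is unavailable.
All of (b)'s requirements are met (a current General Exemption Letter is held; total rental receipts for the year are $3,080, under the $3,100 limit; the tenant is an immediate family member). As to paragraphs (h)–(n): (h) would limit (b) — the coverage ratio is 71%, under the 85% limit — but (i) sets (h) aside: (i) operates against (h): a current Schedule F Exemption Letter is held. (j) would limit (i) — a current Provisional Approval is held — but (k) sets (j) aside: (k) is engaged — a current Tier B Clearance is held. (l) would limit (k) — assessed value is $319,500, meeting the $296,500 threshold — but (m) sets (l) aside: (m) is triggered — the space is let for business use. (n), which would lift (m), is not triggered — the reference index is 712, not less than 694. Exception (b) stands.
Exception (c) does not apply: the qualifying period is 245 days, not below 240 days.
Exception (d) does not apply: the reportable unit count is 28, not below 27.
Exception (e) is satisfied on its face — rent is paid in kind; a current General Declaration is held. However, paragraphs (o)–(p) must be considered: (o) applies — the compliance score is 34 points, under the 43 points limit. (p) is not engaged (aggregate throughput is 210 units, not below 210 units), so (o) stands. (e) is therefore removed.

No — exception (b) applies; Greta is not required to file Form RP-2.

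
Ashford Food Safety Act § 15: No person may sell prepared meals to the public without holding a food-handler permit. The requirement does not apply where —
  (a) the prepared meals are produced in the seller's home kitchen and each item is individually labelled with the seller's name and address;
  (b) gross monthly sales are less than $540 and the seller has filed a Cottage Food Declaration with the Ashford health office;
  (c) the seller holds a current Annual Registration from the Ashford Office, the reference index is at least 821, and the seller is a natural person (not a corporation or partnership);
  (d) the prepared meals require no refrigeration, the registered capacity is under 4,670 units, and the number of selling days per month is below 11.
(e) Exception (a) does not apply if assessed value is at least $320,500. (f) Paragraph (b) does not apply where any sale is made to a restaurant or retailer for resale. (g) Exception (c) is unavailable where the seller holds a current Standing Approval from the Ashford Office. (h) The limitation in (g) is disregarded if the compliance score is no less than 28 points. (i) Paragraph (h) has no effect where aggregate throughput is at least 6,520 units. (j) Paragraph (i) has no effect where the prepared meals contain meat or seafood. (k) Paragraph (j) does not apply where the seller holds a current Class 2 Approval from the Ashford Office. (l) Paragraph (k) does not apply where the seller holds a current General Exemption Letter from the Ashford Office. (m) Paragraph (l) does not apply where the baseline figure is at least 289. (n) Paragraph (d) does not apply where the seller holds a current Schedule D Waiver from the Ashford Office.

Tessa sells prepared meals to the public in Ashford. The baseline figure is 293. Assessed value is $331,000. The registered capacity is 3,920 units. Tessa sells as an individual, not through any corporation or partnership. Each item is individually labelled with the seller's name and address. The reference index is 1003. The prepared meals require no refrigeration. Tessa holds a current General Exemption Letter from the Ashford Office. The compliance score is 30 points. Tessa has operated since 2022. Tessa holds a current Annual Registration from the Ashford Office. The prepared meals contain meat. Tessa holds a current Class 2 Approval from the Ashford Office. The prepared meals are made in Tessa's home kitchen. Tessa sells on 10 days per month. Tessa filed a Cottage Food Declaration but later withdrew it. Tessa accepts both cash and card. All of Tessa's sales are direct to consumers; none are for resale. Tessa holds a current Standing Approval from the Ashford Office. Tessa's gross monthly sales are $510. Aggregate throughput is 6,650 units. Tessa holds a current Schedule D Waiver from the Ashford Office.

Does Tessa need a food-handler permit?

Exception (a) is satisfied on its face — the prepared meals are home-kitchen produced; items are individually labelled. But applying paragraph (e): (e) operates against (a): assessed value is $331,000, meeting the $320,500 threshold. So (a) is unavailable.
Exception (b) does not apply: the Cottage Food Declaration was withdrawn.
Exception (c): a current Annual Registration is held; the reference index is 1,003, meeting the 821 threshold; the seller is a natural person — every condition holds. But applying paragraphs (g)–(m): (g) is engaged — a current Standing Approval is held. (h) applies (the compliance score is 30 points, meeting the 28 points threshold), but yields to (i): (i) operates against (h): aggregate throughput is 6,650 units, meeting the 6,520 units threshold. (j) applies (the prepared meals contain meat), but is displaced by (k): (k) applies — a current Class 2 Approval is held. (l) would limit (k) — a current General Exemption Letter is held — but (m) sets (l) aside: (m) operates against (l): the baseline figure is 293, meeting the 289 threshold. Exception (c) does not apply.
All of (d)'s requirements are met (the prepared meals are shelf-stable; the registered capacity is 3,920 units, under the 4,670 units limit; the number of selling days per month is 10, below the 11 limit). But: (n) operates against (d): a current Schedule D Waiver is held. So (d) is unavailable.
None of the exceptions is available; § 15 applies in full.

Yes — Tessa must hold a food-handler permit.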